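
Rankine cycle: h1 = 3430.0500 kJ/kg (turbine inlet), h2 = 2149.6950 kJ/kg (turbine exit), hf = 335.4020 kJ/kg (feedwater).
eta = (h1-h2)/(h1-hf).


W = 1280.3550 kJ/kg
Q_in = 3094.6480 kJ/kg
eta = 0.4137 = 41.3732%

eta = 41.3732%


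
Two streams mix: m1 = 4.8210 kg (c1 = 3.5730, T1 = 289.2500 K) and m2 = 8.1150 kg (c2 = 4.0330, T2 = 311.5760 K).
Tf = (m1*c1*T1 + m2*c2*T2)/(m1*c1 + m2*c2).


num = 15179.6520
den = 49.9532
Tf = 303.8773 K

303.8773 K


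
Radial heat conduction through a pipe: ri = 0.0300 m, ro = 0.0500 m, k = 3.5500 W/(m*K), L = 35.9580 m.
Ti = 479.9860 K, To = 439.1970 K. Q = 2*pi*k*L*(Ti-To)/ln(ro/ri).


dT = 40.7890 K
ln(ro/ri) = 0.5108
Q = 2*pi*3.5500*35.9580*40.7890 / 0.5108 = 64043.3636 W

64043.3636 W


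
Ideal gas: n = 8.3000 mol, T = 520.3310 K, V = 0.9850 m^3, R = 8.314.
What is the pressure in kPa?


P = nRT/V = 8.3000 * 8.314 * 520.3310 / 0.9850
= 35906.0651 / 0.9850 = 36452.8579 Pa = 36.4529 kPa

36.4529 kPa


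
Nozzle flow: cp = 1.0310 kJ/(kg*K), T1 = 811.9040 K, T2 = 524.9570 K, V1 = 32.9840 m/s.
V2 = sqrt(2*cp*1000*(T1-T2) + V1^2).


dT = 286.9470 K
2*cp*1000*dT = 591684.7140
V1^2 = 1087.9443
V2 = sqrt(592772.6583) = 769.9173 m/s

769.9173 m/s


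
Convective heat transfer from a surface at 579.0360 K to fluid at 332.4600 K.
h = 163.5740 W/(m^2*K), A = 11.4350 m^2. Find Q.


dT = 246.5760 K
Q = 163.5740 * 11.4350 * 246.5760 = 461212.6877 W

461212.6877 W


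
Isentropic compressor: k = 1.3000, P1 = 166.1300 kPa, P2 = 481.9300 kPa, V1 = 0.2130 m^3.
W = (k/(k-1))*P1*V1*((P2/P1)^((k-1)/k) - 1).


(k-1)/k = 0.2308
(P2/P1)^exp = 1.2786
W = 4.3333 * 166.1300 * 0.2130 * (1.2786 - 1) = 42.7219 kJ

42.7219 kJ


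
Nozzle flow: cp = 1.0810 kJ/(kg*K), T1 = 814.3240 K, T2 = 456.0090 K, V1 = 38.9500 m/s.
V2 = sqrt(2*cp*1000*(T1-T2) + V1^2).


dT = 358.3150 K
2*cp*1000*dT = 774677.0300
V1^2 = 1517.1025
V2 = sqrt(776194.1325) = 881.0188 m/s

881.0188 m/s


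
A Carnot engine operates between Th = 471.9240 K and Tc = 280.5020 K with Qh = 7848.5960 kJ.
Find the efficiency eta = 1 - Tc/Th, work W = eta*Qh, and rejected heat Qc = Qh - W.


eta = 1 - 280.5020/471.9240 = 0.4056
W = 0.4056 * 7848.5960 = 3183.5506 kJ
Qc = 7848.5960 - 3183.5506 = 4665.0454 kJ

eta = 40.5620%, W = 3183.5506 kJ, Qc = 4665.0454 kJ


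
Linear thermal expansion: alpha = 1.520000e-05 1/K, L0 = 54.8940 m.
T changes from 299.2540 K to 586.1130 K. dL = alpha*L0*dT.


dT = 286.8590 K
dL = 1.520000e-05 * 54.8940 * 286.8590 = 0.239352 m
L_final = 55.133352 m

dL = 0.239352 m


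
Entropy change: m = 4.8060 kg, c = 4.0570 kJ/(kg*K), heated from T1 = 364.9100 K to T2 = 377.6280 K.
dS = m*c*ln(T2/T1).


T2/T1 = 1.0349
ln(T2/T1) = 0.0343
dS = 4.8060 * 4.0570 * 0.0343 = 0.6680 kJ/K

0.6680 kJ/K


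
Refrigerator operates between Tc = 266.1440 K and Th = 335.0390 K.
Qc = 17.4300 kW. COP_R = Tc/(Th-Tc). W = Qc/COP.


COP = 266.1440 / 68.8950 = 3.8630
W = 17.4300 / 3.8630 = 4.5120 kW

COP = 3.8630, W = 4.5120 kW


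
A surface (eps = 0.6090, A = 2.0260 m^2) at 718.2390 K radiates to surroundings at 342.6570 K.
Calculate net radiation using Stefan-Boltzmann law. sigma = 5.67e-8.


T^4 = 2.6612e+11
Tsurr^4 = 1.3786e+10
Q = 0.6090 * 5.67e-8 * 2.0260 * 2.5233e+11 = 17652.8117 W

17652.8117 W


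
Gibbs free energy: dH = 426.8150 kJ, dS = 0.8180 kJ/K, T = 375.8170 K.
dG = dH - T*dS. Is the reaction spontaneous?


T*dS = 375.8170 * 0.8180 = 307.4183 kJ
dG = 426.8150 - 307.4183 = 119.3967 kJ (non-spontaneous)

dG = 119.3967 kJ, non-spontaneous


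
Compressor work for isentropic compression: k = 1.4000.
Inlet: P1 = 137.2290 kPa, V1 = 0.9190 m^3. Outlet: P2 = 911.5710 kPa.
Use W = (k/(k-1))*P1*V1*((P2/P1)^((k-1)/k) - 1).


(k-1)/k = 0.2857
(P2/P1)^exp = 1.7177
W = 3.5000 * 137.2290 * 0.9190 * (1.7177 - 1) = 316.8051 kJ

316.8051 kJ


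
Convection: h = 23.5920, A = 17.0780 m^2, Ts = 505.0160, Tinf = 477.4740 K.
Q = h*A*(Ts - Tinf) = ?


dT = 27.5420 K
Q = 23.5920 * 17.0780 * 27.5420 = 11096.7868 W

11096.7868 W


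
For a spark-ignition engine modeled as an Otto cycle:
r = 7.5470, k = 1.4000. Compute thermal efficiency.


r^(k-1) = 2.2444
eta = 1 - 1/2.2444 = 0.5545 = 55.4456%

55.4456%


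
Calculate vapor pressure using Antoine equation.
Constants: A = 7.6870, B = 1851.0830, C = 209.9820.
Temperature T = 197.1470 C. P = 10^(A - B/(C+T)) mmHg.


C+T = 407.1290
B/(C+T) = 4.5467
log10(P) = 7.6870 - 4.5467 = 3.1403
P = 10^3.1403 = 1381.4196 mmHg

1381.4196 mmHg


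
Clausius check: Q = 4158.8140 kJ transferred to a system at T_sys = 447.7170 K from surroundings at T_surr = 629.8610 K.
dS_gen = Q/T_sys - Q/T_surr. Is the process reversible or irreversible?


dS_sys = 4158.8140/447.7170 = 9.2889 kJ/K
dS_surr = -4158.8140/629.8610 = -6.6027 kJ/K
dS_gen = 9.2889 - 6.6027 = 2.6862 kJ/K (irreversible)

dS_gen = 2.6862 kJ/K, irreversible


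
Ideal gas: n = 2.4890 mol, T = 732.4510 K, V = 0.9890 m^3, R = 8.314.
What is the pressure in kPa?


P = nRT/V = 2.4890 * 8.314 * 732.4510 / 0.9890
= 15157.0085 / 0.9890 = 15325.5900 Pa = 15.3256 kPa

15.3256 kPa


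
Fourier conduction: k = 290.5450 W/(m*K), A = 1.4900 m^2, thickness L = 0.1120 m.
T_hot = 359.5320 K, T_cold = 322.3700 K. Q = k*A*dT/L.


dT = 37.1620 K
Q = 290.5450 * 1.4900 * 37.1620 / 0.1120 = 143641.7643 W

143641.7643 W


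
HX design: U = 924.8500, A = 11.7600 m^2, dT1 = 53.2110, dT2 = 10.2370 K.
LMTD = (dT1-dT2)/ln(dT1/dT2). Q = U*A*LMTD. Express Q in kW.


LMTD = 26.0724 K
Q = 924.8500 * 11.7600 * 26.0724 = 283569.5514 W = 283.5696 kW

283.5696 kW


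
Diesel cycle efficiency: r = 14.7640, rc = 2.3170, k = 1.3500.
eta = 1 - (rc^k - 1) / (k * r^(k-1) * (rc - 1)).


r^(k-1) = 2.5658
rc^k = 3.1092
eta = 0.5376 = 53.7641%

53.7641%


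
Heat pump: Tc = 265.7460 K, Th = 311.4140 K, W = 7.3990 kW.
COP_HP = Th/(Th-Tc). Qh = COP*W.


COP = 311.4140 / 45.6680 = 6.8191
Qh = 6.8191 * 7.3990 = 50.4544 kW

COP = 6.8191, Qh = 50.4544 kW


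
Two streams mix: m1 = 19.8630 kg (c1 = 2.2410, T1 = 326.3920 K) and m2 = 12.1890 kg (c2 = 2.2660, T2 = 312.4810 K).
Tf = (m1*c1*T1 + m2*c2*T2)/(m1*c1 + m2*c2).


num = 23159.4924
den = 72.1333
Tf = 321.0654 K

321.0654 K


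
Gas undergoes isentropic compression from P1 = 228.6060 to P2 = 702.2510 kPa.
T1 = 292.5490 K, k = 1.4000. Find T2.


(k-1)/k = 0.2857
(P2/P1)^exp = 1.3780
T2 = 292.5490 * 1.3780 = 403.1411 K

403.1411 K


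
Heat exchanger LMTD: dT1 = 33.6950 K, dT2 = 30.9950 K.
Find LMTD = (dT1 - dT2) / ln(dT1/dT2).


dT1/dT2 = 1.0871
ln(dT1/dT2) = 0.0835
LMTD = 2.7000 / 0.0835 = 32.3262 K

32.3262 K


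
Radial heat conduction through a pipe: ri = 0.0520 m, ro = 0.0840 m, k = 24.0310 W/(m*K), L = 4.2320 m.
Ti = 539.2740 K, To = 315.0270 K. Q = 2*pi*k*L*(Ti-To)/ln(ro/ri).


dT = 224.2470 K
ln(ro/ri) = 0.4796
Q = 2*pi*24.0310*4.2320*224.2470 / 0.4796 = 298792.1722 W

298792.1722 W


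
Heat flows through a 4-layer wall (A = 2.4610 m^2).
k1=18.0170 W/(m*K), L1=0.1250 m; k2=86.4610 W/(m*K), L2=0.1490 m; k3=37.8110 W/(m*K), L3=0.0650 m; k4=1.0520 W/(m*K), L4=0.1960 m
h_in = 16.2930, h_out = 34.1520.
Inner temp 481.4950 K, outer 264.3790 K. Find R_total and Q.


R_conv_in = 1/(16.2930*2.4610) = 0.0249
R_1 = 0.1250/(18.0170*2.4610) = 0.0028
R_2 = 0.1490/(86.4610*2.4610) = 0.0007
R_3 = 0.0650/(37.8110*2.4610) = 0.0007
R_4 = 0.1960/(1.0520*2.4610) = 0.0757
R_conv_out = 1/(34.1520*2.4610) = 0.0119
R_total = 0.1168 K/W
Q = 217.1160 / 0.1168 = 1859.4897 W

R_total = 0.1168 K/W, Q = 1859.4897 W


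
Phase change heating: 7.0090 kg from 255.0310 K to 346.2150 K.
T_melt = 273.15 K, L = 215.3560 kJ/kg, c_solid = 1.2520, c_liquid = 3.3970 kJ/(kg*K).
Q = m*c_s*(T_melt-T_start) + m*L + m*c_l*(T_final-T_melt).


Q1 (sensible, solid) = 7.0090 * 1.2520 * 18.1190 = 158.9991 kJ
Q2 (latent) = 7.0090 * 215.3560 = 1509.4302 kJ
Q3 (sensible, liquid) = 7.0090 * 3.3970 * 73.0650 = 1739.6465 kJ
Q_total = 3408.0757 kJ

3408.0757 kJ


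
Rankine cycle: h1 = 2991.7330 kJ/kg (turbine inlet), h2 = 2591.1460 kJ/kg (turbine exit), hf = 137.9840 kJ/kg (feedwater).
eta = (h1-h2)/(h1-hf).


W = 400.5870 kJ/kg
Q_in = 2853.7490 kJ/kg
eta = 0.1404 = 14.0372%

eta = 14.0372%


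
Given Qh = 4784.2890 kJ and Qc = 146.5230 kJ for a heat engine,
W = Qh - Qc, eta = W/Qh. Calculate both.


W = 4784.2890 - 146.5230 = 4637.7660 kJ
eta = 4637.7660 / 4784.2890 = 0.9694 = 96.9374%

W = 4637.7660 kJ, eta = 96.9374%


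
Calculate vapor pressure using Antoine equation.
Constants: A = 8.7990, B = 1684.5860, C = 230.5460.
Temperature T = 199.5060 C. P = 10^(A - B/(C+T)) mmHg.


C+T = 430.0520
B/(C+T) = 3.9172
log10(P) = 8.7990 - 3.9172 = 4.8818
P = 10^4.8818 = 76178.3994 mmHg

76178.3994 mmHg


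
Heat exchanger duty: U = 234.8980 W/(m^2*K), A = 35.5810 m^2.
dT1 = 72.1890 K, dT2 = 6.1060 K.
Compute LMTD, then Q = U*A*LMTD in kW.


LMTD = 26.7541 K
Q = 234.8980 * 35.5810 * 26.7541 = 223608.0790 W = 223.6081 kW

223.6081 kW


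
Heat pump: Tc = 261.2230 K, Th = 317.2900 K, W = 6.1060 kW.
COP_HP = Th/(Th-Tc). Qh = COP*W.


COP = 317.2900 / 56.0670 = 5.6591
Qh = 5.6591 * 6.1060 = 34.5546 kW

COP = 5.6591, Qh = 34.5546 kW


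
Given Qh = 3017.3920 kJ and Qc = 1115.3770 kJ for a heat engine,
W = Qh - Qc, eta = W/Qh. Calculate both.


W = 3017.3920 - 1115.3770 = 1902.0150 kJ
eta = 1902.0150 / 3017.3920 = 0.6304 = 63.0351%

W = 1902.0150 kJ, eta = 63.0351%


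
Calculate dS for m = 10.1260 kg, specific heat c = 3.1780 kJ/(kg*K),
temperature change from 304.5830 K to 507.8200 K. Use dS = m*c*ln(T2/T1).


T2/T1 = 1.6673
ln(T2/T1) = 0.5112
dS = 10.1260 * 3.1780 * 0.5112 = 16.4501 kJ/K

16.4501 kJ/K


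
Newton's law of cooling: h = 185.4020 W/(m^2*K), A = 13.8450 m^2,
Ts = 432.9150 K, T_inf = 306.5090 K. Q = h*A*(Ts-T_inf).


dT = 126.4060 K
Q = 185.4020 * 13.8450 * 126.4060 = 324470.3846 W

324470.3846 W


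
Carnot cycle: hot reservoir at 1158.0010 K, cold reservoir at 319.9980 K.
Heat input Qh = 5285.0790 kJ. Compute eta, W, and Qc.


eta = 1 - 319.9980/1158.0010 = 0.7237
W = 0.7237 * 5285.0790 = 3824.6185 kJ
Qc = 5285.0790 - 3824.6185 = 1460.4605 kJ

eta = 72.3663%, W = 3824.6185 kJ, Qc = 1460.4605 kJ


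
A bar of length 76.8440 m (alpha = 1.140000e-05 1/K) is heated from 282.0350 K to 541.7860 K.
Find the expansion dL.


dT = 259.7510 K
dL = 1.140000e-05 * 76.8440 * 259.7510 = 0.227547 m
L_final = 77.071547 m

dL = 0.227547 m


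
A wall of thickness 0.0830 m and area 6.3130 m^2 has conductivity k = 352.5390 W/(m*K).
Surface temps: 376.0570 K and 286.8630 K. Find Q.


dT = 89.1940 K
Q = 352.5390 * 6.3130 * 89.1940 / 0.0830 = 2391665.8698 W

2391665.8698 W


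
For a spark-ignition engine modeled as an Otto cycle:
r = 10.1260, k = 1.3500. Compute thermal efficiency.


r^(k-1) = 2.2486
eta = 1 - 1/2.2486 = 0.5553 = 55.5270%

55.5270%


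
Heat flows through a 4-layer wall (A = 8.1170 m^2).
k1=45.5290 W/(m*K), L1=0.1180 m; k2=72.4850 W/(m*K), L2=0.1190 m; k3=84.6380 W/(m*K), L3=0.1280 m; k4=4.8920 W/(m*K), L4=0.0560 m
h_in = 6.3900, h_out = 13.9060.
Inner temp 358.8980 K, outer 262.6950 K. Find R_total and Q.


R_conv_in = 1/(6.3900*8.1170) = 0.0193
R_1 = 0.1180/(45.5290*8.1170) = 0.0003
R_2 = 0.1190/(72.4850*8.1170) = 0.0002
R_3 = 0.1280/(84.6380*8.1170) = 0.0002
R_4 = 0.0560/(4.8920*8.1170) = 0.0014
R_conv_out = 1/(13.9060*8.1170) = 0.0089
R_total = 0.0303 K/W
Q = 96.2030 / 0.0303 = 3179.4909 W

R_total = 0.0303 K/W, Q = 3179.4909 W


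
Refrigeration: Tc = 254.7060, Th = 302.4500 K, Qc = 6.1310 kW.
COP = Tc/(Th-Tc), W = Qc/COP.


COP = 254.7060 / 47.7440 = 5.3348
W = 6.1310 / 5.3348 = 1.1492 kW

COP = 5.3348, W = 1.1492 kW


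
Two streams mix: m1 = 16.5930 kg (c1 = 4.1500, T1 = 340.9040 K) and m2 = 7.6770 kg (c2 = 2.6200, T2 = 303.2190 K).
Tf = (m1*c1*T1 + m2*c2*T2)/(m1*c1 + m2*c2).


num = 29573.8414
den = 88.9747
Tf = 332.3849 K

332.3849 K


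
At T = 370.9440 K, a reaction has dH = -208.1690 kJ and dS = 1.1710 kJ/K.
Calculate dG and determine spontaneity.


T*dS = 370.9440 * 1.1710 = 434.3754 kJ
dG = -208.1690 - 434.3754 = -642.5444 kJ (spontaneous)

dG = -642.5444 kJ, spontaneous


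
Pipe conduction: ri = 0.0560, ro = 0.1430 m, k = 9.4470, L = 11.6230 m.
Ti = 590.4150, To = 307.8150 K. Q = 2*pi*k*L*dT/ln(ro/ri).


dT = 282.6000 K
ln(ro/ri) = 0.9375
Q = 2*pi*9.4470*11.6230*282.6000 / 0.9375 = 207967.8363 W

207967.8363 W


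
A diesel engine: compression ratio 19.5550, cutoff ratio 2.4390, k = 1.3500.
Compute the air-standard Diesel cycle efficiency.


r^(k-1) = 2.8310
rc^k = 3.3322
eta = 0.5759 = 57.5930%

57.5930%


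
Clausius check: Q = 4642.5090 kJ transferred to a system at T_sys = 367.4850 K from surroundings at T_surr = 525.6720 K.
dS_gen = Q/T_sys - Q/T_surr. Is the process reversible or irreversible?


dS_sys = 4642.5090/367.4850 = 12.6332 kJ/K
dS_surr = -4642.5090/525.6720 = -8.8316 kJ/K
dS_gen = 12.6332 - 8.8316 = 3.8016 kJ/K (irreversible)

dS_gen = 3.8016 kJ/K, irreversible


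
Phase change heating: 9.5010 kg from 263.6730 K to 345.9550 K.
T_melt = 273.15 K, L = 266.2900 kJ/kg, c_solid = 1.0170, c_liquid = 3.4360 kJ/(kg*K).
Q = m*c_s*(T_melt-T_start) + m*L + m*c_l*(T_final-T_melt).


Q1 (sensible, solid) = 9.5010 * 1.0170 * 9.4770 = 91.5717 kJ
Q2 (latent) = 9.5010 * 266.2900 = 2530.0213 kJ
Q3 (sensible, liquid) = 9.5010 * 3.4360 * 72.8050 = 2376.7510 kJ
Q_total = 4998.3439 kJ

4998.3439 kJ


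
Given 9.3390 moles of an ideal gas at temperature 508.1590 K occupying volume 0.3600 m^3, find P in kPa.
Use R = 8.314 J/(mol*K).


P = nRT/V = 9.3390 * 8.314 * 508.1590 / 0.3600
= 39455.7240 / 0.3600 = 109599.2334 Pa = 109.5992 kPa

109.5992 kPa


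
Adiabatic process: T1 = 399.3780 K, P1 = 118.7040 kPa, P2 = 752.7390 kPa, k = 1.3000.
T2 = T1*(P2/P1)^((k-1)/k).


(k-1)/k = 0.2308
(P2/P1)^exp = 1.5315
T2 = 399.3780 * 1.5315 = 611.6492 K

611.6492 K


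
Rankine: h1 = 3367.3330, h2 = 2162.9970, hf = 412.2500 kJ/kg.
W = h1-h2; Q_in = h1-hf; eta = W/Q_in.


W = 1204.3360 kJ/kg
Q_in = 2955.0830 kJ/kg
eta = 0.4075 = 40.7547%

eta = 40.7547%


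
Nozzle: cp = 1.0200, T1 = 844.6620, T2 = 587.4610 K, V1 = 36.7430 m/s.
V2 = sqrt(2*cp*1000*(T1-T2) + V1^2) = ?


dT = 257.2010 K
2*cp*1000*dT = 524690.0400
V1^2 = 1350.0480
V2 = sqrt(526040.0880) = 725.2862 m/s

725.2862 m/s


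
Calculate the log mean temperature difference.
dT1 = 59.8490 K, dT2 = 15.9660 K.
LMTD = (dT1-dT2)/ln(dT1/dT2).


dT1/dT2 = 3.7485
ln(dT1/dT2) = 1.3214
LMTD = 43.8830 / 1.3214 = 33.2104 K

33.2104 K


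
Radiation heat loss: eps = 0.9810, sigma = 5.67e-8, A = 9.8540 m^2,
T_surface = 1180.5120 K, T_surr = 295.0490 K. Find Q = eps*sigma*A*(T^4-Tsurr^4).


T^4 = 1.9421e+12
Tsurr^4 = 7.5784e+09
Q = 0.9810 * 5.67e-8 * 9.8540 * 1.9346e+12 = 1060347.6701 W

1060347.6701 W


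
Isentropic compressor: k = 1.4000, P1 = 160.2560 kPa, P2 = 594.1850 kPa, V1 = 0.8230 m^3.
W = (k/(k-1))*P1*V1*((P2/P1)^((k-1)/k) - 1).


(k-1)/k = 0.2857
(P2/P1)^exp = 1.4541
W = 3.5000 * 160.2560 * 0.8230 * (1.4541 - 1) = 209.6326 kJ

209.6326 kJ


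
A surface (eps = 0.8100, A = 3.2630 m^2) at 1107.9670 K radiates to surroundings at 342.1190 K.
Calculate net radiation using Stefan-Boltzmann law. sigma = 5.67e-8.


T^4 = 1.5070e+12
Tsurr^4 = 1.3700e+10
Q = 0.8100 * 5.67e-8 * 3.2630 * 1.4933e+12 = 223782.6022 W

223782.6022 W


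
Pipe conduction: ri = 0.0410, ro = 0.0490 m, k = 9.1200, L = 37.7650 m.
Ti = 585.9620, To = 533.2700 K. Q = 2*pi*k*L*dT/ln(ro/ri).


dT = 52.6920 K
ln(ro/ri) = 0.1782
Q = 2*pi*9.1200*37.7650*52.6920 / 0.1782 = 639710.7508 W

639710.7508 W


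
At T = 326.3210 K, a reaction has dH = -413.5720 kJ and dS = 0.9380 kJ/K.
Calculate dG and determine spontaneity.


T*dS = 326.3210 * 0.9380 = 306.0891 kJ
dG = -413.5720 - 306.0891 = -719.6611 kJ (spontaneous)

dG = -719.6611 kJ, spontaneous


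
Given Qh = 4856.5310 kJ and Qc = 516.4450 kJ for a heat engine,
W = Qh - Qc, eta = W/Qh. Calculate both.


W = 4856.5310 - 516.4450 = 4340.0860 kJ
eta = 4340.0860 / 4856.5310 = 0.8937 = 89.3660%

W = 4340.0860 kJ, eta = 89.3660%


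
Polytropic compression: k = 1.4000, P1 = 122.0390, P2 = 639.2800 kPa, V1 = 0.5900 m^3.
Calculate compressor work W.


(k-1)/k = 0.2857
(P2/P1)^exp = 1.6050
W = 3.5000 * 122.0390 * 0.5900 * (1.6050 - 1) = 152.4743 kJ

152.4743 kJ


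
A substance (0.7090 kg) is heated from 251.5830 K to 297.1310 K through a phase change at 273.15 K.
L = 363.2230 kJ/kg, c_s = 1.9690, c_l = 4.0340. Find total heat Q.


Q1 (sensible, solid) = 0.7090 * 1.9690 * 21.5670 = 30.1080 kJ
Q2 (latent) = 0.7090 * 363.2230 = 257.5251 kJ
Q3 (sensible, liquid) = 0.7090 * 4.0340 * 23.9810 = 68.5882 kJ
Q_total = 356.2213 kJ

356.2213 kJ


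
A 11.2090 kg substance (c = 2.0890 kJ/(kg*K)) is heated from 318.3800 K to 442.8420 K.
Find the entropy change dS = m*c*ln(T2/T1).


T2/T1 = 1.3909
ln(T2/T1) = 0.3300
dS = 11.2090 * 2.0890 * 0.3300 = 7.7264 kJ/K

7.7264 kJ/K


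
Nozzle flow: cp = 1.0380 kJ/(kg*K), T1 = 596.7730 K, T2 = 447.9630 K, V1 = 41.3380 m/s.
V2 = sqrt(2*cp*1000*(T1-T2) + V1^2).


dT = 148.8100 K
2*cp*1000*dT = 308929.5600
V1^2 = 1708.8302
V2 = sqrt(310638.3902) = 557.3494 m/s

557.3494 m/s


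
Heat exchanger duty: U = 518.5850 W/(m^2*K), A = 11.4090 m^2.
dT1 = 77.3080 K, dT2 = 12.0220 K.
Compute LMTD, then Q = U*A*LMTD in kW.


LMTD = 35.0800 K
Q = 518.5850 * 11.4090 * 35.0800 = 207552.2366 W = 207.5522 kW

207.5522 kW


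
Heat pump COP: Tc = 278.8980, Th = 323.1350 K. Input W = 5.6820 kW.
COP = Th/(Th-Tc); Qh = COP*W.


COP = 323.1350 / 44.2370 = 7.3046
Qh = 7.3046 * 5.6820 = 41.5049 kW

COP = 7.3046, Qh = 41.5049 kW


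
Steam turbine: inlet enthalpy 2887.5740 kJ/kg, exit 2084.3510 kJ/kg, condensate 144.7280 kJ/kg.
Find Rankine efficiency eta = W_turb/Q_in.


W = 803.2230 kJ/kg
Q_in = 2742.8460 kJ/kg
eta = 0.2928 = 29.2843%

eta = 29.2843%


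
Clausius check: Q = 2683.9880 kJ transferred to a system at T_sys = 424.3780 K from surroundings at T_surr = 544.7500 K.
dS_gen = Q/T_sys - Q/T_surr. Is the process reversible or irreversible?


dS_sys = 2683.9880/424.3780 = 6.3245 kJ/K
dS_surr = -2683.9880/544.7500 = -4.9270 kJ/K
dS_gen = 6.3245 - 4.9270 = 1.3975 kJ/K (irreversible)

dS_gen = 1.3975 kJ/K, irreversible


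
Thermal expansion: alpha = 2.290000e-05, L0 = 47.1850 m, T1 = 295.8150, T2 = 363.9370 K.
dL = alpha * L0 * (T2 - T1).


dT = 68.1220 K
dL = 2.290000e-05 * 47.1850 * 68.1220 = 0.073608 m
L_final = 47.258608 m

dL = 0.073608 m


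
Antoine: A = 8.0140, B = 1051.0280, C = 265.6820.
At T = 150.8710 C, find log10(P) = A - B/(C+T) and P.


C+T = 416.5530
B/(C+T) = 2.5232
log10(P) = 8.0140 - 2.5232 = 5.4908
P = 10^5.4908 = 309631.0341 mmHg

309631.0341 mmHg


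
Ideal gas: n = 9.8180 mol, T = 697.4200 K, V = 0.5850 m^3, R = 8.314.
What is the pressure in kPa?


P = nRT/V = 9.8180 * 8.314 * 697.4200 / 0.5850
= 56928.1991 / 0.5850 = 97313.1609 Pa = 97.3132 kPa

97.3132 kPa


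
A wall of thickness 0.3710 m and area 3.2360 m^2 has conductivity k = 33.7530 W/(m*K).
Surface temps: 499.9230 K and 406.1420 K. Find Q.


dT = 93.7810 K
Q = 33.7530 * 3.2360 * 93.7810 / 0.3710 = 27609.7098 W

27609.7098 W


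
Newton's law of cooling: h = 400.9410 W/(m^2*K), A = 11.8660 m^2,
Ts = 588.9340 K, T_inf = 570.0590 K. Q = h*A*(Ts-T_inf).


dT = 18.8750 K
Q = 400.9410 * 11.8660 * 18.8750 = 89799.0565 W

89799.0565 W


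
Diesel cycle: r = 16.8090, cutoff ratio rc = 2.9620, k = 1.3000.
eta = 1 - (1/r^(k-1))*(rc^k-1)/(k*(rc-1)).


r^(k-1) = 2.3316
rc^k = 4.1026
eta = 0.4783 = 47.8298%

47.8298%


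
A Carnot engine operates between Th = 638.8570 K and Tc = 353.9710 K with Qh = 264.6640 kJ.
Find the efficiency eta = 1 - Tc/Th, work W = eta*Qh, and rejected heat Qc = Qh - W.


eta = 1 - 353.9710/638.8570 = 0.4459
W = 0.4459 * 264.6640 = 118.0218 kJ
Qc = 264.6640 - 118.0218 = 146.6422 kJ

eta = 44.5931%, W = 118.0218 kJ, Qc = 146.6422 kJ


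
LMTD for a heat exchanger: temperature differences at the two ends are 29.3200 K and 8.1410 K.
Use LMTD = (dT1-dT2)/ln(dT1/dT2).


dT1/dT2 = 3.6015
ln(dT1/dT2) = 1.2814
LMTD = 21.1790 / 1.2814 = 16.5286 K

16.5286 K


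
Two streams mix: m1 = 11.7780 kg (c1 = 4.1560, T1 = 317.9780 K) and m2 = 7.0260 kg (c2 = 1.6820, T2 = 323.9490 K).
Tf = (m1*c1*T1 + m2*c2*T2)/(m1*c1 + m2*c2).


num = 19393.1646
den = 60.7671
Tf = 319.1392 K

319.1392 K


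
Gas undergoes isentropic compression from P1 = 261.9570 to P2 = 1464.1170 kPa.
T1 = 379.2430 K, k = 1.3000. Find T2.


(k-1)/k = 0.2308
(P2/P1)^exp = 1.4875
T2 = 379.2430 * 1.4875 = 564.1336 K

564.1336 K


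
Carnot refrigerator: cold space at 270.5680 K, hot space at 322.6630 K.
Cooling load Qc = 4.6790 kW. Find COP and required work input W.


COP = 270.5680 / 52.0950 = 5.1937
W = 4.6790 / 5.1937 = 0.9009 kW

COP = 5.1937, W = 0.9009 kW


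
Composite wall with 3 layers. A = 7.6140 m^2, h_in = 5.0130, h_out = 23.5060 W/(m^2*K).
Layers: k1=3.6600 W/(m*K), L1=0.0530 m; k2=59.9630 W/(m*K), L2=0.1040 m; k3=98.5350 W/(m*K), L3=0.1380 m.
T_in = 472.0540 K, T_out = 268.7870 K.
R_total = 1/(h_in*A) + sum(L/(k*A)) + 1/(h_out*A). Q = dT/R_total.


R_conv_in = 1/(5.0130*7.6140) = 0.0262
R_1 = 0.0530/(3.6600*7.6140) = 0.0019
R_2 = 0.1040/(59.9630*7.6140) = 0.0002
R_3 = 0.1380/(98.5350*7.6140) = 0.0002
R_conv_out = 1/(23.5060*7.6140) = 0.0056
R_total = 0.0341 K/W
Q = 203.2670 / 0.0341 = 5960.8615 W

R_total = 0.0341 K/W, Q = 5960.8615 W


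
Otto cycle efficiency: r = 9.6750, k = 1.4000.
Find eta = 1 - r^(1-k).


r^(k-1) = 2.4789
eta = 1 - 1/2.4789 = 0.5966 = 59.6597%

59.6597%


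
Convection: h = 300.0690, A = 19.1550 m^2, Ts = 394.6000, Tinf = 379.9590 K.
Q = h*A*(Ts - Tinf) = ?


dT = 14.6410 K
Q = 300.0690 * 19.1550 * 14.6410 = 84153.8574 W

84153.8574 W


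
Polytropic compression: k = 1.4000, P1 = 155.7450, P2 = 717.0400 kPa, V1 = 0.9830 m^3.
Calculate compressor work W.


(k-1)/k = 0.2857
(P2/P1)^exp = 1.5469
W = 3.5000 * 155.7450 * 0.9830 * (1.5469 - 1) = 293.0575 kJ

293.0575 kJ


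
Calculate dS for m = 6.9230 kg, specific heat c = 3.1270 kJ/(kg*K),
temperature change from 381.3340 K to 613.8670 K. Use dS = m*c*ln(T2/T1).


T2/T1 = 1.6098
ln(T2/T1) = 0.4761
dS = 6.9230 * 3.1270 * 0.4761 = 10.3068 kJ/K

10.3068 kJ/K


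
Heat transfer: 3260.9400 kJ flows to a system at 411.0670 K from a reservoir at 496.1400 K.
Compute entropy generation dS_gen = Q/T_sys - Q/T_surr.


dS_sys = 3260.9400/411.0670 = 7.9329 kJ/K
dS_surr = -3260.9400/496.1400 = -6.5726 kJ/K
dS_gen = 7.9329 - 6.5726 = 1.3602 kJ/K (irreversible)

dS_gen = 1.3602 kJ/K, irreversible


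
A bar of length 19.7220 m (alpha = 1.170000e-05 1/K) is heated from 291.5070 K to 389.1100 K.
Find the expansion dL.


dT = 97.6030 K
dL = 1.170000e-05 * 19.7220 * 97.6030 = 0.022522 m
L_final = 19.744522 m

dL = 0.022522 m


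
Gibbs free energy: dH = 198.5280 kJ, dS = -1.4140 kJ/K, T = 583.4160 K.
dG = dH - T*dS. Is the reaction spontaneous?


T*dS = 583.4160 * -1.4140 = -824.9502 kJ
dG = 198.5280 + 824.9502 = 1023.4782 kJ (non-spontaneous)

dG = 1023.4782 kJ, non-spontaneous


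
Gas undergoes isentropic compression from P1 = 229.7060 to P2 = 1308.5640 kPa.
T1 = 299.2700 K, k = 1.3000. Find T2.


(k-1)/k = 0.2308
(P2/P1)^exp = 1.4941
T2 = 299.2700 * 1.4941 = 447.1339 K

447.1339 K


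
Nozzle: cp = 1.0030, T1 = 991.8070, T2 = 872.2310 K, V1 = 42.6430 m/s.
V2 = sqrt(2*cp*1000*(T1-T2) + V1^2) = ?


dT = 119.5760 K
2*cp*1000*dT = 239869.4560
V1^2 = 1818.4254
V2 = sqrt(241687.8814) = 491.6176 m/s

491.6176 m/s


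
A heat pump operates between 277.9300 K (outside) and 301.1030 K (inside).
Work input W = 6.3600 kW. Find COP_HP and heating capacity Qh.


COP = 301.1030 / 23.1730 = 12.9937
Qh = 12.9937 * 6.3600 = 82.6399 kW

COP = 12.9937, Qh = 82.6399 kW


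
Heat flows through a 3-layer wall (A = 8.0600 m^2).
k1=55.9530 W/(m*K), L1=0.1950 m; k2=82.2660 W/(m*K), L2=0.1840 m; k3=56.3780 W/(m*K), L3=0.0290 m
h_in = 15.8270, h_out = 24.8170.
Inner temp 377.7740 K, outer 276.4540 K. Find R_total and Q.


R_conv_in = 1/(15.8270*8.0600) = 0.0078
R_1 = 0.1950/(55.9530*8.0600) = 0.0004
R_2 = 0.1840/(82.2660*8.0600) = 0.0003
R_3 = 0.0290/(56.3780*8.0600) = 6.3819e-05
R_conv_out = 1/(24.8170*8.0600) = 0.0050
R_total = 0.0136 K/W
Q = 101.3200 / 0.0136 = 7443.3300 W

R_total = 0.0136 K/W, Q = 7443.3300 W


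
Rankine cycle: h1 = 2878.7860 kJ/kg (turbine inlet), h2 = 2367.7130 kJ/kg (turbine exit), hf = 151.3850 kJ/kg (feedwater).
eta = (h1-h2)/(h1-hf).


W = 511.0730 kJ/kg
Q_in = 2727.4010 kJ/kg
eta = 0.1874 = 18.7385%

eta = 18.7385%


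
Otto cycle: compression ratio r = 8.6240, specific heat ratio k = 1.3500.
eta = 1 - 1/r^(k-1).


r^(k-1) = 2.1257
eta = 1 - 1/2.1257 = 0.5296 = 52.9562%

52.9562%


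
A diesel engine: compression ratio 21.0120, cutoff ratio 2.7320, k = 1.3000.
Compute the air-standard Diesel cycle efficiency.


r^(k-1) = 2.4931
rc^k = 3.6934
eta = 0.5202 = 52.0192%

52.0192%


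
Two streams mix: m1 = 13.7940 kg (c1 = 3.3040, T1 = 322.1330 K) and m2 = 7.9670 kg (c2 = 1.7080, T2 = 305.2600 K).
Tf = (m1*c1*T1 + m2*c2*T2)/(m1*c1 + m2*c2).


num = 18835.1996
den = 59.1830
Tf = 318.2535 K

318.2535 K


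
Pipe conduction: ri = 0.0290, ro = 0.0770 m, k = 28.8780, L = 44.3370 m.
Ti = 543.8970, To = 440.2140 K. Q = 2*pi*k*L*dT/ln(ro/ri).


dT = 103.6830 K
ln(ro/ri) = 0.9765
Q = 2*pi*28.8780*44.3370*103.6830 / 0.9765 = 854170.0223 W

854170.0223 W


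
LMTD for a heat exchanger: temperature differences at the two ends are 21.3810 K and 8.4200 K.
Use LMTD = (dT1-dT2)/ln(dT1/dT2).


dT1/dT2 = 2.5393
ln(dT1/dT2) = 0.9319
LMTD = 12.9610 / 0.9319 = 13.9083 K

13.9083 K


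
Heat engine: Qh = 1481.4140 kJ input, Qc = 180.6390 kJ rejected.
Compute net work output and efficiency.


W = 1481.4140 - 180.6390 = 1300.7750 kJ
eta = 1300.7750 / 1481.4140 = 0.8781 = 87.8063%

W = 1300.7750 kJ, eta = 87.8063%


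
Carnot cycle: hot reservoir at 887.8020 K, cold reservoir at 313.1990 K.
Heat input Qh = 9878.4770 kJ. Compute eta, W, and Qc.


eta = 1 - 313.1990/887.8020 = 0.6472
W = 0.6472 * 9878.4770 = 6393.5455 kJ
Qc = 9878.4770 - 6393.5455 = 3484.9315 kJ

eta = 64.7220%, W = 6393.5455 kJ, Qc = 3484.9315 kJ


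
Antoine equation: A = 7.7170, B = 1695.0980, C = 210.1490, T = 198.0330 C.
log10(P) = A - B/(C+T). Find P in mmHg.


C+T = 408.1820
B/(C+T) = 4.1528
log10(P) = 7.7170 - 4.1528 = 3.5642
P = 10^3.5642 = 3666.0680 mmHg

3666.0680 mmHg


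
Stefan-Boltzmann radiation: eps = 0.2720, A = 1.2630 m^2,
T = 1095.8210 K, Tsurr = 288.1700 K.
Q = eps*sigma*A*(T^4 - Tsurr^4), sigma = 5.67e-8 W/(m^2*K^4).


T^4 = 1.4420e+12
Tsurr^4 = 6.8960e+09
Q = 0.2720 * 5.67e-8 * 1.2630 * 1.4351e+12 = 27953.2225 W

27953.2225 W


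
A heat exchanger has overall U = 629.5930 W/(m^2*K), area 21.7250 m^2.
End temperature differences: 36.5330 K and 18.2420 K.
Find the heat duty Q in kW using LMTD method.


LMTD = 26.3373 K
Q = 629.5930 * 21.7250 * 26.3373 = 360239.6777 W = 360.2397 kW

360.2397 kW


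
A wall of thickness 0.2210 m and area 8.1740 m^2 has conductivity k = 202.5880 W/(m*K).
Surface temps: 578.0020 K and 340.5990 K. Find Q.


dT = 237.4030 K
Q = 202.5880 * 8.1740 * 237.4030 / 0.2210 = 1778862.0884 W

1778862.0884 W


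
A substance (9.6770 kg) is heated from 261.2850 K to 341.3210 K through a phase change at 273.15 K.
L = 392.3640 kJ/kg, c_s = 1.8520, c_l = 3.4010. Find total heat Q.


Q1 (sensible, solid) = 9.6770 * 1.8520 * 11.8650 = 212.6422 kJ
Q2 (latent) = 9.6770 * 392.3640 = 3796.9064 kJ
Q3 (sensible, liquid) = 9.6770 * 3.4010 * 68.1710 = 2243.6083 kJ
Q_total = 6253.1569 kJ

6253.1569 kJ


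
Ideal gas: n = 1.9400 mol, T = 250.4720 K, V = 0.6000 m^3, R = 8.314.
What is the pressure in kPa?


P = nRT/V = 1.9400 * 8.314 * 250.4720 / 0.6000
= 4039.9030 / 0.6000 = 6733.1716 Pa = 6.7332 kPa

6.7332 kPa


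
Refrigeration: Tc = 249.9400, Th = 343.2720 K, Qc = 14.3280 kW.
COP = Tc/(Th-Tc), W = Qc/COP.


COP = 249.9400 / 93.3320 = 2.6780
W = 14.3280 / 2.6780 = 5.3503 kW

COP = 2.6780, W = 5.3503 kW


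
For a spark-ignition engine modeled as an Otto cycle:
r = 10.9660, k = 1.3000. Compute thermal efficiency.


r^(k-1) = 2.0512
eta = 1 - 1/2.0512 = 0.5125 = 51.2488%

51.2488%


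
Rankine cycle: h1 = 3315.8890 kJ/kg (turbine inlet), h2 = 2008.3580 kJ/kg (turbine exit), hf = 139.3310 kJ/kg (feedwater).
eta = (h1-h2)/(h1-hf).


W = 1307.5310 kJ/kg
Q_in = 3176.5580 kJ/kg
eta = 0.4116 = 41.1619%

eta = 41.1619%


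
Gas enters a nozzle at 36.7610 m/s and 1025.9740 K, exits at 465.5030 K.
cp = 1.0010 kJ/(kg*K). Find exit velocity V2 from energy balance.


dT = 560.4710 K
2*cp*1000*dT = 1122062.9420
V1^2 = 1351.3711
V2 = sqrt(1123414.3131) = 1059.9124 m/s

1059.9124 m/s


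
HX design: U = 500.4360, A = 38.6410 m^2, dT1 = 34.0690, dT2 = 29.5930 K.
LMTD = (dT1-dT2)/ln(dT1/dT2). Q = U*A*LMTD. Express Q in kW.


LMTD = 31.7785 K
Q = 500.4360 * 38.6410 * 31.7785 = 614511.5158 W = 614.5115 kW

614.5115 kW


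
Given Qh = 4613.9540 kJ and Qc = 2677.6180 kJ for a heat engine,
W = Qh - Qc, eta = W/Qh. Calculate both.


W = 4613.9540 - 2677.6180 = 1936.3360 kJ
eta = 1936.3360 / 4613.9540 = 0.4197 = 41.9670%

W = 1936.3360 kJ, eta = 41.9670%


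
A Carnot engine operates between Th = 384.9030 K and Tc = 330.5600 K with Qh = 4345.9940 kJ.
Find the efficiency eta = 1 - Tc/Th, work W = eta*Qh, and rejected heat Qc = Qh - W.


eta = 1 - 330.5600/384.9030 = 0.1412
W = 0.1412 * 4345.9940 = 613.5945 kJ
Qc = 4345.9940 - 613.5945 = 3732.3995 kJ

eta = 14.1186%, W = 613.5945 kJ, Qc = 3732.3995 kJ


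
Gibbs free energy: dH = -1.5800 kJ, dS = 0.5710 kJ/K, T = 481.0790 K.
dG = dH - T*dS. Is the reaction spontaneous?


T*dS = 481.0790 * 0.5710 = 274.6961 kJ
dG = -1.5800 - 274.6961 = -276.2761 kJ (spontaneous)

dG = -276.2761 kJ, spontaneous


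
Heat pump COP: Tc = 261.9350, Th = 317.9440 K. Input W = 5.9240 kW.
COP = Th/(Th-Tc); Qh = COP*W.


COP = 317.9440 / 56.0090 = 5.6767
Qh = 5.6767 * 5.9240 = 33.6285 kW

COP = 5.6767, Qh = 33.6285 kW


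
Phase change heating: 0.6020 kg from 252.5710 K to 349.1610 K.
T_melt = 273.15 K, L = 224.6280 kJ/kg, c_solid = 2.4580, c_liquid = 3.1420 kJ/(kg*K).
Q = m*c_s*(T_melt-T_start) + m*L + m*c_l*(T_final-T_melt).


Q1 (sensible, solid) = 0.6020 * 2.4580 * 20.5790 = 30.4511 kJ
Q2 (latent) = 0.6020 * 224.6280 = 135.2261 kJ
Q3 (sensible, liquid) = 0.6020 * 3.1420 * 76.0110 = 143.7736 kJ
Q_total = 309.4507 kJ

309.4507 kJ


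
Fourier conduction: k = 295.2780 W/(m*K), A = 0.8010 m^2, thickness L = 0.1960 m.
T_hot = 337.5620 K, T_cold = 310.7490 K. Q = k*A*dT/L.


dT = 26.8130 K
Q = 295.2780 * 0.8010 * 26.8130 / 0.1960 = 32355.8597 W

32355.8597 W


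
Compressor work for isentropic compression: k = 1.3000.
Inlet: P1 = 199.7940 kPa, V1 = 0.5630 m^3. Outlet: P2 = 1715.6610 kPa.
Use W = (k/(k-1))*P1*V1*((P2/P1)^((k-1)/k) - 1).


(k-1)/k = 0.2308
(P2/P1)^exp = 1.6425
W = 4.3333 * 199.7940 * 0.5630 * (1.6425 - 1) = 313.1710 kJ

313.1710 kJ


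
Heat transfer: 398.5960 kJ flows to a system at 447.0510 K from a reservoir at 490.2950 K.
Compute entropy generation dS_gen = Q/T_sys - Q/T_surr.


dS_sys = 398.5960/447.0510 = 0.8916 kJ/K
dS_surr = -398.5960/490.2950 = -0.8130 kJ/K
dS_gen = 0.8916 - 0.8130 = 0.0786 kJ/K (irreversible)

dS_gen = 0.0786 kJ/K, irreversible


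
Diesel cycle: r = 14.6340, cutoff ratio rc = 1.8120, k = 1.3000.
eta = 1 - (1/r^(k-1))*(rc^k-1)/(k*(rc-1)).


r^(k-1) = 2.2367
rc^k = 2.1657
eta = 0.5063 = 50.6267%

50.6267%


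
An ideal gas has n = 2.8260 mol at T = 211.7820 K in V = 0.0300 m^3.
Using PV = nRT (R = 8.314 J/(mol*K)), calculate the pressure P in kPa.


P = nRT/V = 2.8260 * 8.314 * 211.7820 / 0.0300
= 4975.8952 / 0.0300 = 165863.1726 Pa = 165.8632 kPa

165.8632 kPa


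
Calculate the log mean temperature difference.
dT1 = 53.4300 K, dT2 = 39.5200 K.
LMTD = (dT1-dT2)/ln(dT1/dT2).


dT1/dT2 = 1.3520
ln(dT1/dT2) = 0.3016
LMTD = 13.9100 / 0.3016 = 46.1260 K

46.1260 K


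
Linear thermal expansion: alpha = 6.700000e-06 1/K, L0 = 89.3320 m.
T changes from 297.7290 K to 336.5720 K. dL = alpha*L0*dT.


dT = 38.8430 K
dL = 6.700000e-06 * 89.3320 * 38.8430 = 0.023248 m
L_final = 89.355248 m

dL = 0.023248 m


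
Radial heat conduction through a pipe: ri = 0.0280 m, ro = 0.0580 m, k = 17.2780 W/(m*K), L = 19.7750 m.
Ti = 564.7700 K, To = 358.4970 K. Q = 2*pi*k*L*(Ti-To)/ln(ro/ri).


dT = 206.2730 K
ln(ro/ri) = 0.7282
Q = 2*pi*17.2780*19.7750*206.2730 / 0.7282 = 608077.0040 W

608077.0040 W


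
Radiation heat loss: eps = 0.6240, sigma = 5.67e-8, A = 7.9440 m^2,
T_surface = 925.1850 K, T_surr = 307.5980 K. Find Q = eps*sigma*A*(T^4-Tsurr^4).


T^4 = 7.3268e+11
Tsurr^4 = 8.9523e+09
Q = 0.6240 * 5.67e-8 * 7.9440 * 7.2373e+11 = 203414.5815 W

203414.5815 W


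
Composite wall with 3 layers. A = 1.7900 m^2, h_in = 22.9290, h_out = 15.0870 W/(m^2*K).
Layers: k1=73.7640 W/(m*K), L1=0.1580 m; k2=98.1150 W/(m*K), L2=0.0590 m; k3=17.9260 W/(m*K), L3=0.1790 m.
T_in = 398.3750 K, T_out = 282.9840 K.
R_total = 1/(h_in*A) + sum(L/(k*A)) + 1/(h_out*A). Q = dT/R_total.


R_conv_in = 1/(22.9290*1.7900) = 0.0244
R_1 = 0.1580/(73.7640*1.7900) = 0.0012
R_2 = 0.0590/(98.1150*1.7900) = 0.0003
R_3 = 0.1790/(17.9260*1.7900) = 0.0056
R_conv_out = 1/(15.0870*1.7900) = 0.0370
R_total = 0.0685 K/W
Q = 115.3910 / 0.0685 = 1684.4176 W

R_total = 0.0685 K/W, Q = 1684.4176 W


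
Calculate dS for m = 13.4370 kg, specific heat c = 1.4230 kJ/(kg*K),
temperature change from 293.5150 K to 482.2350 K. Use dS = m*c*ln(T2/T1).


T2/T1 = 1.6430
ln(T2/T1) = 0.4965
dS = 13.4370 * 1.4230 * 0.4965 = 9.4936 kJ/K

9.4936 kJ/K


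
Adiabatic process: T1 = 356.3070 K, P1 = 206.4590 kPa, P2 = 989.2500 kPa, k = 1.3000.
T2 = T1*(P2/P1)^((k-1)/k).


(k-1)/k = 0.2308
(P2/P1)^exp = 1.4356
T2 = 356.3070 * 1.4356 = 511.5127 K

511.5127 K


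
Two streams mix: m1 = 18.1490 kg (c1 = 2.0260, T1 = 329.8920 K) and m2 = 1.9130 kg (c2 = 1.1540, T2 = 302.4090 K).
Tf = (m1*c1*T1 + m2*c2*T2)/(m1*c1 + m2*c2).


num = 12797.6860
den = 38.9775
Tf = 328.3354 K

328.3354 K


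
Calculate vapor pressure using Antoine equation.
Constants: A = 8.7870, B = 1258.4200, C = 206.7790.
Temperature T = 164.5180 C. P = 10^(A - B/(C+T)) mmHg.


C+T = 371.2970
B/(C+T) = 3.3893
log10(P) = 8.7870 - 3.3893 = 5.3977
P = 10^5.3977 = 249888.1004 mmHg

249888.1004 mmHg


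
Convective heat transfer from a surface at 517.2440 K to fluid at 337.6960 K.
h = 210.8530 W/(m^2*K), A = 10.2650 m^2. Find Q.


dT = 179.5480 K
Q = 210.8530 * 10.2650 * 179.5480 = 388614.7766 W

388614.7766 W


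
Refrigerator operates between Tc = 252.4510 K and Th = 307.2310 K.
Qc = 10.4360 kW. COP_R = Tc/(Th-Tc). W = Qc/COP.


COP = 252.4510 / 54.7800 = 4.6085
W = 10.4360 / 4.6085 = 2.2645 kW

COP = 4.6085, W = 2.2645 kW


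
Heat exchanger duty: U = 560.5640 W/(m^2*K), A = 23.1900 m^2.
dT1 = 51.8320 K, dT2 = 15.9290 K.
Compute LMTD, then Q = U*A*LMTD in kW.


LMTD = 30.4297 K
Q = 560.5640 * 23.1900 * 30.4297 = 395570.4743 W = 395.5705 kW

395.5705 kW


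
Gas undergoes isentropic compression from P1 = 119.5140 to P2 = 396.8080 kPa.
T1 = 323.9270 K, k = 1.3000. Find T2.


(k-1)/k = 0.2308
(P2/P1)^exp = 1.3191
T2 = 323.9270 * 1.3191 = 427.2826 K

427.2826 K


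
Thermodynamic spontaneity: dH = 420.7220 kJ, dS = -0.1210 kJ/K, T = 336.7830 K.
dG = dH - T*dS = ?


T*dS = 336.7830 * -0.1210 = -40.7507 kJ
dG = 420.7220 + 40.7507 = 461.4727 kJ (non-spontaneous)

dG = 461.4727 kJ, non-spontaneous


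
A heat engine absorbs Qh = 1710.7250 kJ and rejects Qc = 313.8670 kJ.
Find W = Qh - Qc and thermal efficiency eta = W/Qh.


W = 1710.7250 - 313.8670 = 1396.8580 kJ
eta = 1396.8580 / 1710.7250 = 0.8165 = 81.6530%

W = 1396.8580 kJ, eta = 81.6530%


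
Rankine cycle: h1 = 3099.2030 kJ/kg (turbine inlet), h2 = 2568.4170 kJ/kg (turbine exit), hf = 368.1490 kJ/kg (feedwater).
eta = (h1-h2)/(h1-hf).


W = 530.7860 kJ/kg
Q_in = 2731.0540 kJ/kg
eta = 0.1944 = 19.4352%

eta = 19.4352%


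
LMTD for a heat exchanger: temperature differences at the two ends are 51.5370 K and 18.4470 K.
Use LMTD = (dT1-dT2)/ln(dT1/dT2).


dT1/dT2 = 2.7938
ln(dT1/dT2) = 1.0274
LMTD = 33.0900 / 1.0274 = 32.2076 K

32.2076 K


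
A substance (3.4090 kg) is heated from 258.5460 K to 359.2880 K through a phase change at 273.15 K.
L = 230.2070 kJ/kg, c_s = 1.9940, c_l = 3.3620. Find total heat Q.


Q1 (sensible, solid) = 3.4090 * 1.9940 * 14.6040 = 99.2714 kJ
Q2 (latent) = 3.4090 * 230.2070 = 784.7757 kJ
Q3 (sensible, liquid) = 3.4090 * 3.3620 * 86.1380 = 987.2326 kJ
Q_total = 1871.2796 kJ

1871.2796 kJ


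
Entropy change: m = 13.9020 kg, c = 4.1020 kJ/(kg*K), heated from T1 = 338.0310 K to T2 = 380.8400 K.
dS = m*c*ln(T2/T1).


T2/T1 = 1.1266
ln(T2/T1) = 0.1192
dS = 13.9020 * 4.1020 * 0.1192 = 6.7999 kJ/K

6.7999 kJ/K


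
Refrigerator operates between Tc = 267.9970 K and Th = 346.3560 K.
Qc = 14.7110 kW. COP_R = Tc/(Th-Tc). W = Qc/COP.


COP = 267.9970 / 78.3590 = 3.4201
W = 14.7110 / 3.4201 = 4.3013 kW

COP = 3.4201, W = 4.3013 kW


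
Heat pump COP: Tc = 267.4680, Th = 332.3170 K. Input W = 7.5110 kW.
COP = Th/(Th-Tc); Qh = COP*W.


COP = 332.3170 / 64.8490 = 5.1245
Qh = 5.1245 * 7.5110 = 38.4899 kW

COP = 5.1245, Qh = 38.4899 kW


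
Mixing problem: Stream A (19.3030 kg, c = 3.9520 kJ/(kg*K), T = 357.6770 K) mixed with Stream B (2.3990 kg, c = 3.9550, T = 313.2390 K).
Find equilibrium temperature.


num = 30257.5788
den = 85.7735
Tf = 352.7614 K

352.7614 K


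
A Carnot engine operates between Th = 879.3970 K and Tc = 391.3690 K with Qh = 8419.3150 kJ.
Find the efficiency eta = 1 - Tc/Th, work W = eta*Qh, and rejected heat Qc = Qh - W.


eta = 1 - 391.3690/879.3970 = 0.5550
W = 0.5550 * 8419.3150 = 4672.3624 kJ
Qc = 8419.3150 - 4672.3624 = 3746.9526 kJ

eta = 55.4958%, W = 4672.3624 kJ, Qc = 3746.9526 kJ


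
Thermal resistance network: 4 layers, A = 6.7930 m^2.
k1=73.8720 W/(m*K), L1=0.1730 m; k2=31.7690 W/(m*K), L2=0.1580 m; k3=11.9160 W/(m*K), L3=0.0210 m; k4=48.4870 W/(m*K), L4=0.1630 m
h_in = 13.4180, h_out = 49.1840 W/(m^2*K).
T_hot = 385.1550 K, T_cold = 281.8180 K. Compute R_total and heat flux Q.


R_conv_in = 1/(13.4180*6.7930) = 0.0110
R_1 = 0.1730/(73.8720*6.7930) = 0.0003
R_2 = 0.1580/(31.7690*6.7930) = 0.0007
R_3 = 0.0210/(11.9160*6.7930) = 0.0003
R_4 = 0.1630/(48.4870*6.7930) = 0.0005
R_conv_out = 1/(49.1840*6.7930) = 0.0030
R_total = 0.0158 K/W
Q = 103.3370 / 0.0158 = 6542.2351 W

R_total = 0.0158 K/W, Q = 6542.2351 W


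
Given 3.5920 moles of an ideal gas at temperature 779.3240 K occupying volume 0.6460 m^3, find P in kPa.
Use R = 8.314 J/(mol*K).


P = nRT/V = 3.5920 * 8.314 * 779.3240 / 0.6460
= 23273.6447 / 0.6460 = 36027.3137 Pa = 36.0273 kPa

36.0273 kPa


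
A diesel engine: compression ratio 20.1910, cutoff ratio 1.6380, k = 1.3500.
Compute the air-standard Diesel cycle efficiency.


r^(k-1) = 2.8629
rc^k = 1.9468
eta = 0.6160 = 61.6024%

61.6024%


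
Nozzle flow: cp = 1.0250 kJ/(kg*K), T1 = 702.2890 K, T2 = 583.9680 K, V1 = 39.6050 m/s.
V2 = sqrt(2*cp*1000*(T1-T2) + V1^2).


dT = 118.3210 K
2*cp*1000*dT = 242558.0500
V1^2 = 1568.5560
V2 = sqrt(244126.6060) = 494.0917 m/s

494.0917 m/s


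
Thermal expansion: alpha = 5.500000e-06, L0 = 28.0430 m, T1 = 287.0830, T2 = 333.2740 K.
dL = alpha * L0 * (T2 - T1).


dT = 46.1910 K
dL = 5.500000e-06 * 28.0430 * 46.1910 = 0.007124 m
L_final = 28.050124 m

dL = 0.007124 m


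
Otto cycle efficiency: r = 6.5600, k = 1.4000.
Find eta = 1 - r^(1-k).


r^(k-1) = 2.1221
eta = 1 - 1/2.1221 = 0.5288 = 52.8764%

52.8764%


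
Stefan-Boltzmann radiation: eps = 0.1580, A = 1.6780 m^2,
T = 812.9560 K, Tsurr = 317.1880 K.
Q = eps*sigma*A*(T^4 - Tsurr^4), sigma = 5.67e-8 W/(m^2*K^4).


T^4 = 4.3679e+11
Tsurr^4 = 1.0122e+10
Q = 0.1580 * 5.67e-8 * 1.6780 * 4.2666e+11 = 6413.8312 W

6413.8312 W
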